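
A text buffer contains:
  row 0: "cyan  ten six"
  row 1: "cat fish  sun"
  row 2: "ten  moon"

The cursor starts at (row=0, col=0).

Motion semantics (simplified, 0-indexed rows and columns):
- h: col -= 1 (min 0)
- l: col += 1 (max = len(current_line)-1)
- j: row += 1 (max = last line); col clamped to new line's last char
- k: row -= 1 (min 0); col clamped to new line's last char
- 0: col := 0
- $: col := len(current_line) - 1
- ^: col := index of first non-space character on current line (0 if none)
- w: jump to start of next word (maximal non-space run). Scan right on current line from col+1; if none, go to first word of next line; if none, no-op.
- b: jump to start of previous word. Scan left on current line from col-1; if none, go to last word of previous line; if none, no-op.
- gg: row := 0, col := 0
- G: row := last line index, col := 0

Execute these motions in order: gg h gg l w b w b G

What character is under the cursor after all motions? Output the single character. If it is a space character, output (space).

After 1 (gg): row=0 col=0 char='c'
After 2 (h): row=0 col=0 char='c'
After 3 (gg): row=0 col=0 char='c'
After 4 (l): row=0 col=1 char='y'
After 5 (w): row=0 col=6 char='t'
After 6 (b): row=0 col=0 char='c'
After 7 (w): row=0 col=6 char='t'
After 8 (b): row=0 col=0 char='c'
After 9 (G): row=2 col=0 char='t'

Answer: t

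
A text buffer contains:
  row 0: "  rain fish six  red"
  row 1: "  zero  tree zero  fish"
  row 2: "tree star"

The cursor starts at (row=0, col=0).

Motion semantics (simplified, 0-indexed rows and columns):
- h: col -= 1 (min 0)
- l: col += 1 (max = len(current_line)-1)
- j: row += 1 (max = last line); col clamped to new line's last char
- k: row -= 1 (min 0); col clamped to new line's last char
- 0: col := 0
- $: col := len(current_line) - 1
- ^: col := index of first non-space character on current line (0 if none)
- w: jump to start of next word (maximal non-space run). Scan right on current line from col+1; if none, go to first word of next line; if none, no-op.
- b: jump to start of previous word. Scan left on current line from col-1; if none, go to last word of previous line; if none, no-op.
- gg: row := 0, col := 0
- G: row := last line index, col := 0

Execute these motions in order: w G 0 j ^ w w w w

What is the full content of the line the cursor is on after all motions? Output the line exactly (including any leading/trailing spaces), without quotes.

After 1 (w): row=0 col=2 char='r'
After 2 (G): row=2 col=0 char='t'
After 3 (0): row=2 col=0 char='t'
After 4 (j): row=2 col=0 char='t'
After 5 (^): row=2 col=0 char='t'
After 6 (w): row=2 col=5 char='s'
After 7 (w): row=2 col=5 char='s'
After 8 (w): row=2 col=5 char='s'
After 9 (w): row=2 col=5 char='s'

Answer: tree star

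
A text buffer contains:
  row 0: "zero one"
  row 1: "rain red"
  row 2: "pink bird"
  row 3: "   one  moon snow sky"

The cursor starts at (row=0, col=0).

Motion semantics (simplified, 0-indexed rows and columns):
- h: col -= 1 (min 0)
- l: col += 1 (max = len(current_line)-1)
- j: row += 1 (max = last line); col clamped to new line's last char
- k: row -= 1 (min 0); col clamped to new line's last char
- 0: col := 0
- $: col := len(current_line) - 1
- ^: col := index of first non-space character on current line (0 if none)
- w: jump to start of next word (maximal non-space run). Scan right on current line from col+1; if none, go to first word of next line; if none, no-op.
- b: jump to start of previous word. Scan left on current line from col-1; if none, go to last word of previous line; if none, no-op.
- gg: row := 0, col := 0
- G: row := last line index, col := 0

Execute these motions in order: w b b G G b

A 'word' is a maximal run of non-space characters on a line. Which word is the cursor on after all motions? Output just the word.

Answer: bird

Derivation:
After 1 (w): row=0 col=5 char='o'
After 2 (b): row=0 col=0 char='z'
After 3 (b): row=0 col=0 char='z'
After 4 (G): row=3 col=0 char='_'
After 5 (G): row=3 col=0 char='_'
After 6 (b): row=2 col=5 char='b'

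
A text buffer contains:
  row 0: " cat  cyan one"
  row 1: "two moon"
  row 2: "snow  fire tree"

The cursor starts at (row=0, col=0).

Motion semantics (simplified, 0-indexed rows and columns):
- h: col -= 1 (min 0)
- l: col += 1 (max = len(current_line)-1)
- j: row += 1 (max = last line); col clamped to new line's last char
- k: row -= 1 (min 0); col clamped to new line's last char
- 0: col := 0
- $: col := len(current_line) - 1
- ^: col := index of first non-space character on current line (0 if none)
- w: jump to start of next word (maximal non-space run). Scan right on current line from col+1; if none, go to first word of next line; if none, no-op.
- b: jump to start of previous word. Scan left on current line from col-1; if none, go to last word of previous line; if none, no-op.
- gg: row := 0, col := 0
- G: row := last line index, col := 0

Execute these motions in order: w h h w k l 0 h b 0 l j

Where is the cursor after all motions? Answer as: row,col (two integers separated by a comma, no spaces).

Answer: 1,1

Derivation:
After 1 (w): row=0 col=1 char='c'
After 2 (h): row=0 col=0 char='_'
After 3 (h): row=0 col=0 char='_'
After 4 (w): row=0 col=1 char='c'
After 5 (k): row=0 col=1 char='c'
After 6 (l): row=0 col=2 char='a'
After 7 (0): row=0 col=0 char='_'
After 8 (h): row=0 col=0 char='_'
After 9 (b): row=0 col=0 char='_'
After 10 (0): row=0 col=0 char='_'
After 11 (l): row=0 col=1 char='c'
After 12 (j): row=1 col=1 char='w'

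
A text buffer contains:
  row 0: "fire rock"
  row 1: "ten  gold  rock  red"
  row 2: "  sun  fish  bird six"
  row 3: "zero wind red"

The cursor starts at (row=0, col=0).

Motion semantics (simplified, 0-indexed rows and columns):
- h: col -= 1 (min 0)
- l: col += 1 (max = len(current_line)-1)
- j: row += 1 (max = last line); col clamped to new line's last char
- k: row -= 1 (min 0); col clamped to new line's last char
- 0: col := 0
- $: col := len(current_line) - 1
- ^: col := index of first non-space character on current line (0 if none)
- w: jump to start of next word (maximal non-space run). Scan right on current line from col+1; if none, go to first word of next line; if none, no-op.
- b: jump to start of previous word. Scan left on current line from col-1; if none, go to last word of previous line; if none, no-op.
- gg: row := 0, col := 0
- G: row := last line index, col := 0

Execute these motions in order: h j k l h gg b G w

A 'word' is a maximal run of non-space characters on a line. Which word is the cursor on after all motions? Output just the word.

Answer: wind

Derivation:
After 1 (h): row=0 col=0 char='f'
After 2 (j): row=1 col=0 char='t'
After 3 (k): row=0 col=0 char='f'
After 4 (l): row=0 col=1 char='i'
After 5 (h): row=0 col=0 char='f'
After 6 (gg): row=0 col=0 char='f'
After 7 (b): row=0 col=0 char='f'
After 8 (G): row=3 col=0 char='z'
After 9 (w): row=3 col=5 char='w'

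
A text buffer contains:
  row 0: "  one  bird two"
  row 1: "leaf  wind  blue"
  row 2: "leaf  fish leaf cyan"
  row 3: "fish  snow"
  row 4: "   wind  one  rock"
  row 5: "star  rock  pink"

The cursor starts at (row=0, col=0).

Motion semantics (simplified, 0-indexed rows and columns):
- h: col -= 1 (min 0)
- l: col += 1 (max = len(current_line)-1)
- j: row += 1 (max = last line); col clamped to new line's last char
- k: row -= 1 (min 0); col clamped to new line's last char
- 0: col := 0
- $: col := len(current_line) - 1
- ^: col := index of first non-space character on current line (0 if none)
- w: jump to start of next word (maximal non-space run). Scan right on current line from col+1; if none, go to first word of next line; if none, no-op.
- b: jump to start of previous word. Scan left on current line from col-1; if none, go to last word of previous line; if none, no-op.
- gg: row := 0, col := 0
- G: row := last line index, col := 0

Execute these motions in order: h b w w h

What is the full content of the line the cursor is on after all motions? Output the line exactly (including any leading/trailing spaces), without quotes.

After 1 (h): row=0 col=0 char='_'
After 2 (b): row=0 col=0 char='_'
After 3 (w): row=0 col=2 char='o'
After 4 (w): row=0 col=7 char='b'
After 5 (h): row=0 col=6 char='_'

Answer:   one  bird two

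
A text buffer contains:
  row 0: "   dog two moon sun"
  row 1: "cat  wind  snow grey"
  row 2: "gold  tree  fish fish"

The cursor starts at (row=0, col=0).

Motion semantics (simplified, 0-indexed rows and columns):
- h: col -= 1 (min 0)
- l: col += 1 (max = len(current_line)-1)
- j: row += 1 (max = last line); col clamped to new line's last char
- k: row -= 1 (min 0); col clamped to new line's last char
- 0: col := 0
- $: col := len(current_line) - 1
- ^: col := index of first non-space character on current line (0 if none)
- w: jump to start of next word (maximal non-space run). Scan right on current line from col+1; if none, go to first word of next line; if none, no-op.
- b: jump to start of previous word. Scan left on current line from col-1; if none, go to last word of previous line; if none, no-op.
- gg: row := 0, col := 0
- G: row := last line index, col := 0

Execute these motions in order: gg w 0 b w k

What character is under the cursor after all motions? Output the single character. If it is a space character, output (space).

Answer: d

Derivation:
After 1 (gg): row=0 col=0 char='_'
After 2 (w): row=0 col=3 char='d'
After 3 (0): row=0 col=0 char='_'
After 4 (b): row=0 col=0 char='_'
After 5 (w): row=0 col=3 char='d'
After 6 (k): row=0 col=3 char='d'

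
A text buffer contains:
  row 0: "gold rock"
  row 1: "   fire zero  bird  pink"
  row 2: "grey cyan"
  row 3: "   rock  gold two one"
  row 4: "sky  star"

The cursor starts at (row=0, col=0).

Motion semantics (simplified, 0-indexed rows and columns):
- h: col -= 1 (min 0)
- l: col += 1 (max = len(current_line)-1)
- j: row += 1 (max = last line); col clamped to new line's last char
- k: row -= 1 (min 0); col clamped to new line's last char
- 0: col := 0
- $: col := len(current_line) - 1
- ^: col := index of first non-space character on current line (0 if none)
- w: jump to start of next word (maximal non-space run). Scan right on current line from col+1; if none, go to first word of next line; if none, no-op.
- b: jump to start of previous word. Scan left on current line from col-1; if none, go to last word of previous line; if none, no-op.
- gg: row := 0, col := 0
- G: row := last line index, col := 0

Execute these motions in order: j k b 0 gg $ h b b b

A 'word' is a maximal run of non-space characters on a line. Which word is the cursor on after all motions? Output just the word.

Answer: gold

Derivation:
After 1 (j): row=1 col=0 char='_'
After 2 (k): row=0 col=0 char='g'
After 3 (b): row=0 col=0 char='g'
After 4 (0): row=0 col=0 char='g'
After 5 (gg): row=0 col=0 char='g'
After 6 ($): row=0 col=8 char='k'
After 7 (h): row=0 col=7 char='c'
After 8 (b): row=0 col=5 char='r'
After 9 (b): row=0 col=0 char='g'
After 10 (b): row=0 col=0 char='g'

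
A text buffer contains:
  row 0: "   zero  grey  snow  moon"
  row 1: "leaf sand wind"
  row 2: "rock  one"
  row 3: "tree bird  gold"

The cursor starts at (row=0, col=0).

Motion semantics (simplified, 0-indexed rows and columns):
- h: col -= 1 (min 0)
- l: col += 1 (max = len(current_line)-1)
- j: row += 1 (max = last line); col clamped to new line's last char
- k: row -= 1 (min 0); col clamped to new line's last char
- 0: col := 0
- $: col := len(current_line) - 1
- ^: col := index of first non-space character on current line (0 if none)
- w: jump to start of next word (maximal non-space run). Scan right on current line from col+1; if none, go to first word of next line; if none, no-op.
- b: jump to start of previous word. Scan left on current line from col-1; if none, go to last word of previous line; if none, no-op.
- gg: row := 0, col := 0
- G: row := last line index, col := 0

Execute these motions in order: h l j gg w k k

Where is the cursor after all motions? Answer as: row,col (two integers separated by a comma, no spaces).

After 1 (h): row=0 col=0 char='_'
After 2 (l): row=0 col=1 char='_'
After 3 (j): row=1 col=1 char='e'
After 4 (gg): row=0 col=0 char='_'
After 5 (w): row=0 col=3 char='z'
After 6 (k): row=0 col=3 char='z'
After 7 (k): row=0 col=3 char='z'

Answer: 0,3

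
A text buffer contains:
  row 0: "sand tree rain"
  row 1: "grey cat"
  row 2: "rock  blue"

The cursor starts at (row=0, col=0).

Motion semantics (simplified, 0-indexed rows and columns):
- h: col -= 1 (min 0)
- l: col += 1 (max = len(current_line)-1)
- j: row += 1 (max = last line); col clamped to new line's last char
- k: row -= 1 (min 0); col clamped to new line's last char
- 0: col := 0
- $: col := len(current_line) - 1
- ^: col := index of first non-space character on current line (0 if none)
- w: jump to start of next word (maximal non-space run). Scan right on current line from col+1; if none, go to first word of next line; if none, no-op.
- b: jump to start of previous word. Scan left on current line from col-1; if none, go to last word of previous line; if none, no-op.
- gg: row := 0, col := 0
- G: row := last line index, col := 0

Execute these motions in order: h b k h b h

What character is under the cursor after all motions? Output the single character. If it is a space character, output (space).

After 1 (h): row=0 col=0 char='s'
After 2 (b): row=0 col=0 char='s'
After 3 (k): row=0 col=0 char='s'
After 4 (h): row=0 col=0 char='s'
After 5 (b): row=0 col=0 char='s'
After 6 (h): row=0 col=0 char='s'

Answer: s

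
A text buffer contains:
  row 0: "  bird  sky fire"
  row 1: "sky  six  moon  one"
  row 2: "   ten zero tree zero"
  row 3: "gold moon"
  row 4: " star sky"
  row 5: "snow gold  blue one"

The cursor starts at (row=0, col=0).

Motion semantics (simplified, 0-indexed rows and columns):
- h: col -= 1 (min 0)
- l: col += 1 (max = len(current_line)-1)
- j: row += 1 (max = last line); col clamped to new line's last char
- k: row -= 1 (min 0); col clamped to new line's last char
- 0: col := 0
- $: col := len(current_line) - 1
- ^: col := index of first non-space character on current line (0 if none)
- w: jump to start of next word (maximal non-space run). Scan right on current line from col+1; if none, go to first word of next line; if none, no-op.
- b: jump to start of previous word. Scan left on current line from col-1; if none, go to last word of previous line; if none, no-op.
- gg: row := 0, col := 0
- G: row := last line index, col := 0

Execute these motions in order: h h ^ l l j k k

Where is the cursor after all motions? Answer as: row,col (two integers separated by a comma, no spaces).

Answer: 0,4

Derivation:
After 1 (h): row=0 col=0 char='_'
After 2 (h): row=0 col=0 char='_'
After 3 (^): row=0 col=2 char='b'
After 4 (l): row=0 col=3 char='i'
After 5 (l): row=0 col=4 char='r'
After 6 (j): row=1 col=4 char='_'
After 7 (k): row=0 col=4 char='r'
After 8 (k): row=0 col=4 char='r'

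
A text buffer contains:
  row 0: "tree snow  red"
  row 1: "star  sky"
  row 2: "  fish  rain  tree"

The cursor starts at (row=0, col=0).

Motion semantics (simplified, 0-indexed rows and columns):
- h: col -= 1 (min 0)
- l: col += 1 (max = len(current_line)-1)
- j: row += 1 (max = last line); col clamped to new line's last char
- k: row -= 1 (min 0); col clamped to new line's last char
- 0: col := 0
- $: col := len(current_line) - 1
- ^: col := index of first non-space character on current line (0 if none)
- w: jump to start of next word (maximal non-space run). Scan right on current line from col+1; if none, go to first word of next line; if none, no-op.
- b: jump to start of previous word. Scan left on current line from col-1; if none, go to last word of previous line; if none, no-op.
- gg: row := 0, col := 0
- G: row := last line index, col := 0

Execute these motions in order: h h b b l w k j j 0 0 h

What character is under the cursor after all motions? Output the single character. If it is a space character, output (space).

After 1 (h): row=0 col=0 char='t'
After 2 (h): row=0 col=0 char='t'
After 3 (b): row=0 col=0 char='t'
After 4 (b): row=0 col=0 char='t'
After 5 (l): row=0 col=1 char='r'
After 6 (w): row=0 col=5 char='s'
After 7 (k): row=0 col=5 char='s'
After 8 (j): row=1 col=5 char='_'
After 9 (j): row=2 col=5 char='h'
After 10 (0): row=2 col=0 char='_'
After 11 (0): row=2 col=0 char='_'
After 12 (h): row=2 col=0 char='_'

Answer: (space)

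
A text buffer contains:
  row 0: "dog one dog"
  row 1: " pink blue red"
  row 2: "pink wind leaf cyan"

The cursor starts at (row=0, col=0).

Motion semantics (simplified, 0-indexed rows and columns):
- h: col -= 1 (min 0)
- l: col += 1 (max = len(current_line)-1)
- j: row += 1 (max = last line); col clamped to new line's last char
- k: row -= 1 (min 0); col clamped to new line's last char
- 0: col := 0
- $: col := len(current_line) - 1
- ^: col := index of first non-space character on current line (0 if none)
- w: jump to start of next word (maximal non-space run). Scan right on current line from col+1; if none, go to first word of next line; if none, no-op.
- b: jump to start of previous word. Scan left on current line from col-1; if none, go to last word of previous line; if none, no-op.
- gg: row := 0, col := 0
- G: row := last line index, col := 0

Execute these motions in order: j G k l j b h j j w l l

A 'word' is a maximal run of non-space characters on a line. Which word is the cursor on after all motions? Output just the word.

Answer: wind

Derivation:
After 1 (j): row=1 col=0 char='_'
After 2 (G): row=2 col=0 char='p'
After 3 (k): row=1 col=0 char='_'
After 4 (l): row=1 col=1 char='p'
After 5 (j): row=2 col=1 char='i'
After 6 (b): row=2 col=0 char='p'
After 7 (h): row=2 col=0 char='p'
After 8 (j): row=2 col=0 char='p'
After 9 (j): row=2 col=0 char='p'
After 10 (w): row=2 col=5 char='w'
After 11 (l): row=2 col=6 char='i'
After 12 (l): row=2 col=7 char='n'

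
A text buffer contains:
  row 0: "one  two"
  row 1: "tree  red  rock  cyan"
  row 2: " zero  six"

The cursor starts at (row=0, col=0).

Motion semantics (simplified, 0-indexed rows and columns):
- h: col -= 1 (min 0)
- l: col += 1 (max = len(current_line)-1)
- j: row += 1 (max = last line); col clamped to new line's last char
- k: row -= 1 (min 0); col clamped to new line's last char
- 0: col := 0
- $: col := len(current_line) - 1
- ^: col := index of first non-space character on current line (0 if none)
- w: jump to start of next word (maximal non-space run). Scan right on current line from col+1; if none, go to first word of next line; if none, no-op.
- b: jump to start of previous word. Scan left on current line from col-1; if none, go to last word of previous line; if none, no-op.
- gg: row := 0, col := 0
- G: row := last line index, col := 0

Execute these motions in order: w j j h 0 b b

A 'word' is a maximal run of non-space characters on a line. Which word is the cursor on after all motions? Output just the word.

Answer: rock

Derivation:
After 1 (w): row=0 col=5 char='t'
After 2 (j): row=1 col=5 char='_'
After 3 (j): row=2 col=5 char='_'
After 4 (h): row=2 col=4 char='o'
After 5 (0): row=2 col=0 char='_'
After 6 (b): row=1 col=17 char='c'
After 7 (b): row=1 col=11 char='r'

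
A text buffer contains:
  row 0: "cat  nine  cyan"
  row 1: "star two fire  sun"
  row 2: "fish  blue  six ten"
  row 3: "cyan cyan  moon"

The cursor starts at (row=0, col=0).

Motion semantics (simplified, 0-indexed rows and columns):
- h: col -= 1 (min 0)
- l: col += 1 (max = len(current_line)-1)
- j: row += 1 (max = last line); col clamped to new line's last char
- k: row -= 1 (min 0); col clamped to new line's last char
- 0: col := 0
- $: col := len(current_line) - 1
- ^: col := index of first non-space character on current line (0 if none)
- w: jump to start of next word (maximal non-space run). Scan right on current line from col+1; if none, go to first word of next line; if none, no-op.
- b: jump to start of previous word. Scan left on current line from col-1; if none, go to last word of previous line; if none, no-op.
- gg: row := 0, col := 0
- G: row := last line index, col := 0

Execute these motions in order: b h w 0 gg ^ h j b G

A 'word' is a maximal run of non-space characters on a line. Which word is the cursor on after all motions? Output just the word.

After 1 (b): row=0 col=0 char='c'
After 2 (h): row=0 col=0 char='c'
After 3 (w): row=0 col=5 char='n'
After 4 (0): row=0 col=0 char='c'
After 5 (gg): row=0 col=0 char='c'
After 6 (^): row=0 col=0 char='c'
After 7 (h): row=0 col=0 char='c'
After 8 (j): row=1 col=0 char='s'
After 9 (b): row=0 col=11 char='c'
After 10 (G): row=3 col=0 char='c'

Answer: cyan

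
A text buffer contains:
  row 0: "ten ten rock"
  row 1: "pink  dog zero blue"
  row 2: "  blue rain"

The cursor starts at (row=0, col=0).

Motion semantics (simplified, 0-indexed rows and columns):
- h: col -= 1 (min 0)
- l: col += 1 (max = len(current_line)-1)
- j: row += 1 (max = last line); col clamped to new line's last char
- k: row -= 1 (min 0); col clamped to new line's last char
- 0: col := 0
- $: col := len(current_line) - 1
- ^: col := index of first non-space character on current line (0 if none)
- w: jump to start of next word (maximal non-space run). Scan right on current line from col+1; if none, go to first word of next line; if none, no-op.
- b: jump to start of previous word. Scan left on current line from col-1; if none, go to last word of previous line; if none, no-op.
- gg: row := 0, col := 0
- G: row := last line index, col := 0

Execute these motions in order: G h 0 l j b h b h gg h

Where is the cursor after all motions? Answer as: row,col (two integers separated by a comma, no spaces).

After 1 (G): row=2 col=0 char='_'
After 2 (h): row=2 col=0 char='_'
After 3 (0): row=2 col=0 char='_'
After 4 (l): row=2 col=1 char='_'
After 5 (j): row=2 col=1 char='_'
After 6 (b): row=1 col=15 char='b'
After 7 (h): row=1 col=14 char='_'
After 8 (b): row=1 col=10 char='z'
After 9 (h): row=1 col=9 char='_'
After 10 (gg): row=0 col=0 char='t'
After 11 (h): row=0 col=0 char='t'

Answer: 0,0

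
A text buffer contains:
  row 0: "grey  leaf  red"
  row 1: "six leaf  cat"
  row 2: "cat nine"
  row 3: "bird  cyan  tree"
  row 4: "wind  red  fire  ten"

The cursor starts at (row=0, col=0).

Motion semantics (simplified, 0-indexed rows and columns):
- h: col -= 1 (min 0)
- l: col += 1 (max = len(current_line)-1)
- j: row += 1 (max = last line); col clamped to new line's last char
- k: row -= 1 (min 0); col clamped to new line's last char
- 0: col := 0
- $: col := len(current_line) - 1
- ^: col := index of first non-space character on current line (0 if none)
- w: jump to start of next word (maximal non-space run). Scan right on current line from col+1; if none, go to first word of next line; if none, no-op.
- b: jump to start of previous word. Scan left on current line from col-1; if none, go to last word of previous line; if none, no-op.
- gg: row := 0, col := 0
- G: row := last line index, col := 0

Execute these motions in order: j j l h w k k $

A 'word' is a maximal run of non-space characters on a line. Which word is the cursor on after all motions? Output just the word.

Answer: red

Derivation:
After 1 (j): row=1 col=0 char='s'
After 2 (j): row=2 col=0 char='c'
After 3 (l): row=2 col=1 char='a'
After 4 (h): row=2 col=0 char='c'
After 5 (w): row=2 col=4 char='n'
After 6 (k): row=1 col=4 char='l'
After 7 (k): row=0 col=4 char='_'
After 8 ($): row=0 col=14 char='d'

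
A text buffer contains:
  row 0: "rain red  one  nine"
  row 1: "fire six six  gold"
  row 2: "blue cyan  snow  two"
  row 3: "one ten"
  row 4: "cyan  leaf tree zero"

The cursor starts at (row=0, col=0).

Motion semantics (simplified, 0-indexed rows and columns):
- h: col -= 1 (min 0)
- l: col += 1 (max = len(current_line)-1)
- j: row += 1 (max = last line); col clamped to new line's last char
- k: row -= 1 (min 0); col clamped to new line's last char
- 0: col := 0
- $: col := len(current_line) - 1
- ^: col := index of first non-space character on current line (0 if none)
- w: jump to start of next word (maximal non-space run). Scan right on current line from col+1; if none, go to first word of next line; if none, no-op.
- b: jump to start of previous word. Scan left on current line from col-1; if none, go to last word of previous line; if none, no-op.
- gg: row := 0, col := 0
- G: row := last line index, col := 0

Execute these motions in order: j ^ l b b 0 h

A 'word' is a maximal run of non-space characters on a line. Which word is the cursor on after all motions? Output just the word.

After 1 (j): row=1 col=0 char='f'
After 2 (^): row=1 col=0 char='f'
After 3 (l): row=1 col=1 char='i'
After 4 (b): row=1 col=0 char='f'
After 5 (b): row=0 col=15 char='n'
After 6 (0): row=0 col=0 char='r'
After 7 (h): row=0 col=0 char='r'

Answer: rain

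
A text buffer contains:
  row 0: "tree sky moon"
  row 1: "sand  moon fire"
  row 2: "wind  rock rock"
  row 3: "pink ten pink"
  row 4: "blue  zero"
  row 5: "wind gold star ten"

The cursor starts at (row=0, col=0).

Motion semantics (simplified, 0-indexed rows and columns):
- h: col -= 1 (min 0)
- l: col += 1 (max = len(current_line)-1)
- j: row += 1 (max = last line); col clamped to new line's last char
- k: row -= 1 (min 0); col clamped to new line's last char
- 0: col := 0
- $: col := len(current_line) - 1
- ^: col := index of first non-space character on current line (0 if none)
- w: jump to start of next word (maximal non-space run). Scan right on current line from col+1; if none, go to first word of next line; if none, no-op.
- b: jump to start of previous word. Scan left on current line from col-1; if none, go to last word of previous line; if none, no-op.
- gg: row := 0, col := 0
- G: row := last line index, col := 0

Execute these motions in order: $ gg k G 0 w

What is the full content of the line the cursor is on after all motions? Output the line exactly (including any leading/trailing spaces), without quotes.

Answer: wind gold star ten

Derivation:
After 1 ($): row=0 col=12 char='n'
After 2 (gg): row=0 col=0 char='t'
After 3 (k): row=0 col=0 char='t'
After 4 (G): row=5 col=0 char='w'
After 5 (0): row=5 col=0 char='w'
After 6 (w): row=5 col=5 char='g'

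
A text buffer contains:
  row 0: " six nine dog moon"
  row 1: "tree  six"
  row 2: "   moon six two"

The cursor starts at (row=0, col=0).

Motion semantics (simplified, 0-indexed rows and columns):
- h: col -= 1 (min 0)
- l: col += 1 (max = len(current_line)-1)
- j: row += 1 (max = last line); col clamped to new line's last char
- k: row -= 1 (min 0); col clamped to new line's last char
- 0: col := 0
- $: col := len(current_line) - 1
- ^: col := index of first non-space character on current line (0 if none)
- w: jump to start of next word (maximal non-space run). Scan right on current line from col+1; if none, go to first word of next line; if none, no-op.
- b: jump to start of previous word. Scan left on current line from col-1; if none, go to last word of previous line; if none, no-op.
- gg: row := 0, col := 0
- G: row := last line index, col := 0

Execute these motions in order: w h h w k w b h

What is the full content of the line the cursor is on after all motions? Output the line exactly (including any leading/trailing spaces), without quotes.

Answer:  six nine dog moon

Derivation:
After 1 (w): row=0 col=1 char='s'
After 2 (h): row=0 col=0 char='_'
After 3 (h): row=0 col=0 char='_'
After 4 (w): row=0 col=1 char='s'
After 5 (k): row=0 col=1 char='s'
After 6 (w): row=0 col=5 char='n'
After 7 (b): row=0 col=1 char='s'
After 8 (h): row=0 col=0 char='_'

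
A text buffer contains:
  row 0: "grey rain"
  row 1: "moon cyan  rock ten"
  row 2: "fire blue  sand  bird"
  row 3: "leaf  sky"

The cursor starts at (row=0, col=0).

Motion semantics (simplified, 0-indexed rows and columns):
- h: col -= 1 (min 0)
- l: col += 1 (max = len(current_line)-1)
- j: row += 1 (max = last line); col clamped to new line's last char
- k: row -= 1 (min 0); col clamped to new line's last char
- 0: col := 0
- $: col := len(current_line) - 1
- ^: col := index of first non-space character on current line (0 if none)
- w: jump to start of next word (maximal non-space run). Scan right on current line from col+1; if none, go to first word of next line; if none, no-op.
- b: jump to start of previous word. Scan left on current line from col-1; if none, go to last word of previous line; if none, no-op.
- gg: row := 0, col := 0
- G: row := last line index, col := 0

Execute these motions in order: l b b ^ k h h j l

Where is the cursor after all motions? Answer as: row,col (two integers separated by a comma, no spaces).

Answer: 1,1

Derivation:
After 1 (l): row=0 col=1 char='r'
After 2 (b): row=0 col=0 char='g'
After 3 (b): row=0 col=0 char='g'
After 4 (^): row=0 col=0 char='g'
After 5 (k): row=0 col=0 char='g'
After 6 (h): row=0 col=0 char='g'
After 7 (h): row=0 col=0 char='g'
After 8 (j): row=1 col=0 char='m'
After 9 (l): row=1 col=1 char='o'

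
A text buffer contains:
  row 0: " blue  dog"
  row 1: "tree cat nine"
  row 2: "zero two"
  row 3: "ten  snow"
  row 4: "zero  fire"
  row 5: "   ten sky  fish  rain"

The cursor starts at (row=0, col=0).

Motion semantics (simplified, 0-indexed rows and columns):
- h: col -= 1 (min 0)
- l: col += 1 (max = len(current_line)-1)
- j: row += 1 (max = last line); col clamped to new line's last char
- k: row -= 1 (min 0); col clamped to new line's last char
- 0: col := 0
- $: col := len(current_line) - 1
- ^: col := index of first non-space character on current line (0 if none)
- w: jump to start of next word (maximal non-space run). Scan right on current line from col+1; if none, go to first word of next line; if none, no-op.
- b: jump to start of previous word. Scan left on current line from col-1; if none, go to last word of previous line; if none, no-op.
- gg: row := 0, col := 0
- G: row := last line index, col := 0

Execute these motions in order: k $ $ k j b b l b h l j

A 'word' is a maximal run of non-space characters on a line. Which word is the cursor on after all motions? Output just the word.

After 1 (k): row=0 col=0 char='_'
After 2 ($): row=0 col=9 char='g'
After 3 ($): row=0 col=9 char='g'
After 4 (k): row=0 col=9 char='g'
After 5 (j): row=1 col=9 char='n'
After 6 (b): row=1 col=5 char='c'
After 7 (b): row=1 col=0 char='t'
After 8 (l): row=1 col=1 char='r'
After 9 (b): row=1 col=0 char='t'
After 10 (h): row=1 col=0 char='t'
After 11 (l): row=1 col=1 char='r'
After 12 (j): row=2 col=1 char='e'

Answer: zero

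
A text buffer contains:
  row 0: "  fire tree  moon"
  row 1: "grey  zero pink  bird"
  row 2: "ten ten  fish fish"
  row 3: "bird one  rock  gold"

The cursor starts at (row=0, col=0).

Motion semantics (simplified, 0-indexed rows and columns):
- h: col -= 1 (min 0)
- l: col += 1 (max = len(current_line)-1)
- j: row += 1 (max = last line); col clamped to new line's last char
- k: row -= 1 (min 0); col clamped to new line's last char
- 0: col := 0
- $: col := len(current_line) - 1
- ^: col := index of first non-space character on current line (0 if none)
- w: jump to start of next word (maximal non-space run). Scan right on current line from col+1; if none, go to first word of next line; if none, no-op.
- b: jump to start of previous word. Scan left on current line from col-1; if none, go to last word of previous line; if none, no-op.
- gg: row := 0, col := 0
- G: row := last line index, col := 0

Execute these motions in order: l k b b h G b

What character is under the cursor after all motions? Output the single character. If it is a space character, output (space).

After 1 (l): row=0 col=1 char='_'
After 2 (k): row=0 col=1 char='_'
After 3 (b): row=0 col=1 char='_'
After 4 (b): row=0 col=1 char='_'
After 5 (h): row=0 col=0 char='_'
After 6 (G): row=3 col=0 char='b'
After 7 (b): row=2 col=14 char='f'

Answer: f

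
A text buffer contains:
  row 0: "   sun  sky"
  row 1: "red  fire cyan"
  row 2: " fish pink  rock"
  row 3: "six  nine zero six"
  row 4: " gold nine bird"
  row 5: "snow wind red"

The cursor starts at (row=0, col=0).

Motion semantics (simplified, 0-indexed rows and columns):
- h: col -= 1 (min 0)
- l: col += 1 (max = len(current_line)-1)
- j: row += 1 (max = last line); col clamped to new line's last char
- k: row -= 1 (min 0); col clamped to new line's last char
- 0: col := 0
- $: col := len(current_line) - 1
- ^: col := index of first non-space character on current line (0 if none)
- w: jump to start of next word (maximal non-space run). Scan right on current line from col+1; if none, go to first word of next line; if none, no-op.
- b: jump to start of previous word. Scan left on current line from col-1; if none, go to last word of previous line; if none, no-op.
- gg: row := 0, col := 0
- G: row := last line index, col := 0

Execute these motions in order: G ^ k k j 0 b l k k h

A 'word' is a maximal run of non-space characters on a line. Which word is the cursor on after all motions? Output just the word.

After 1 (G): row=5 col=0 char='s'
After 2 (^): row=5 col=0 char='s'
After 3 (k): row=4 col=0 char='_'
After 4 (k): row=3 col=0 char='s'
After 5 (j): row=4 col=0 char='_'
After 6 (0): row=4 col=0 char='_'
After 7 (b): row=3 col=15 char='s'
After 8 (l): row=3 col=16 char='i'
After 9 (k): row=2 col=15 char='k'
After 10 (k): row=1 col=13 char='n'
After 11 (h): row=1 col=12 char='a'

Answer: cyan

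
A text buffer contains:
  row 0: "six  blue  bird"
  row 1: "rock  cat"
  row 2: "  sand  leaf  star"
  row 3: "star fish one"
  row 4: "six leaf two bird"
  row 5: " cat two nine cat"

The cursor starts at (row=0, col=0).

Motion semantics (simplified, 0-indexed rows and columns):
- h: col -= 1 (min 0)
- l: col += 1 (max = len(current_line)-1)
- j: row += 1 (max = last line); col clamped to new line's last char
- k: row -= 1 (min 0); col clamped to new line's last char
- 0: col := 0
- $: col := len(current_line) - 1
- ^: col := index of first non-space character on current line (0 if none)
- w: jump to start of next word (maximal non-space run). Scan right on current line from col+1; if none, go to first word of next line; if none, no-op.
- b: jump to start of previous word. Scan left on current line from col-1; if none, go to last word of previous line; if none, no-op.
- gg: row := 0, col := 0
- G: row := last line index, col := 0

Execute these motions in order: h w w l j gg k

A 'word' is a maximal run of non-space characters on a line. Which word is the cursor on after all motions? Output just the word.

Answer: six

Derivation:
After 1 (h): row=0 col=0 char='s'
After 2 (w): row=0 col=5 char='b'
After 3 (w): row=0 col=11 char='b'
After 4 (l): row=0 col=12 char='i'
After 5 (j): row=1 col=8 char='t'
After 6 (gg): row=0 col=0 char='s'
After 7 (k): row=0 col=0 char='s'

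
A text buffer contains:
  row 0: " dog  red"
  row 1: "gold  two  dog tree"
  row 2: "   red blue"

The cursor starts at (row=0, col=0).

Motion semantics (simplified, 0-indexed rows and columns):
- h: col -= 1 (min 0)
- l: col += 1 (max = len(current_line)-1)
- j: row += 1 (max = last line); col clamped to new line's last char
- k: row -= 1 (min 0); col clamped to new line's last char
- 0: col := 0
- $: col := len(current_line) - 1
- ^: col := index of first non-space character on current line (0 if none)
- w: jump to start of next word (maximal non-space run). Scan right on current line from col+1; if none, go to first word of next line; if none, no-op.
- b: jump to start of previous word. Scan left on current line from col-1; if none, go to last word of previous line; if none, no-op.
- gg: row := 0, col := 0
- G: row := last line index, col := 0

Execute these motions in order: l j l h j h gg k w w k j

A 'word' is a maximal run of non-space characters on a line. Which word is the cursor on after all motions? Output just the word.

Answer: two

Derivation:
After 1 (l): row=0 col=1 char='d'
After 2 (j): row=1 col=1 char='o'
After 3 (l): row=1 col=2 char='l'
After 4 (h): row=1 col=1 char='o'
After 5 (j): row=2 col=1 char='_'
After 6 (h): row=2 col=0 char='_'
After 7 (gg): row=0 col=0 char='_'
After 8 (k): row=0 col=0 char='_'
After 9 (w): row=0 col=1 char='d'
After 10 (w): row=0 col=6 char='r'
After 11 (k): row=0 col=6 char='r'
After 12 (j): row=1 col=6 char='t'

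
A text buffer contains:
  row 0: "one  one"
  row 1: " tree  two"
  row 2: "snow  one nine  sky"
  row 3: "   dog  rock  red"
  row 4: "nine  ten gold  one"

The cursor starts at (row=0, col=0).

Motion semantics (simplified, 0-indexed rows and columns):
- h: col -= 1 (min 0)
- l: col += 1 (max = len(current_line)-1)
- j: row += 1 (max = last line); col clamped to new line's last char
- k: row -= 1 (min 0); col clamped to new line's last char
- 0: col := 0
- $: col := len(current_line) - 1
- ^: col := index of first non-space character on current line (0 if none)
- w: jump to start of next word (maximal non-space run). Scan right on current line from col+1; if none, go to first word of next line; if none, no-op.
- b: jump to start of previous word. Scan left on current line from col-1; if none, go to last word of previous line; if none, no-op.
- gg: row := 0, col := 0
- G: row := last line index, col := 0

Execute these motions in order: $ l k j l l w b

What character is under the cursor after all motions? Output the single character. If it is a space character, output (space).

After 1 ($): row=0 col=7 char='e'
After 2 (l): row=0 col=7 char='e'
After 3 (k): row=0 col=7 char='e'
After 4 (j): row=1 col=7 char='t'
After 5 (l): row=1 col=8 char='w'
After 6 (l): row=1 col=9 char='o'
After 7 (w): row=2 col=0 char='s'
After 8 (b): row=1 col=7 char='t'

Answer: t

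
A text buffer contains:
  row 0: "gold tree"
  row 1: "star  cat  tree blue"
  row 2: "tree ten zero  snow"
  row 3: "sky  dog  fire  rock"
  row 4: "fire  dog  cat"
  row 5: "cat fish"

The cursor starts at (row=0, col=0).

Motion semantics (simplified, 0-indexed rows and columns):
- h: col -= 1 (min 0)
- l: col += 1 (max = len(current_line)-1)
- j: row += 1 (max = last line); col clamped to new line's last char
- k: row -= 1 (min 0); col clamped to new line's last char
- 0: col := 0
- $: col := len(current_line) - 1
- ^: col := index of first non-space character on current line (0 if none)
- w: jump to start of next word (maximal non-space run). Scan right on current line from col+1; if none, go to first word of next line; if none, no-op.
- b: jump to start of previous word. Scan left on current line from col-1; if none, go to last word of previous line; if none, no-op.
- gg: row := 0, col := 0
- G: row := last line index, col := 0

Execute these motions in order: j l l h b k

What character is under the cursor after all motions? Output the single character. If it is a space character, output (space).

After 1 (j): row=1 col=0 char='s'
After 2 (l): row=1 col=1 char='t'
After 3 (l): row=1 col=2 char='a'
After 4 (h): row=1 col=1 char='t'
After 5 (b): row=1 col=0 char='s'
After 6 (k): row=0 col=0 char='g'

Answer: g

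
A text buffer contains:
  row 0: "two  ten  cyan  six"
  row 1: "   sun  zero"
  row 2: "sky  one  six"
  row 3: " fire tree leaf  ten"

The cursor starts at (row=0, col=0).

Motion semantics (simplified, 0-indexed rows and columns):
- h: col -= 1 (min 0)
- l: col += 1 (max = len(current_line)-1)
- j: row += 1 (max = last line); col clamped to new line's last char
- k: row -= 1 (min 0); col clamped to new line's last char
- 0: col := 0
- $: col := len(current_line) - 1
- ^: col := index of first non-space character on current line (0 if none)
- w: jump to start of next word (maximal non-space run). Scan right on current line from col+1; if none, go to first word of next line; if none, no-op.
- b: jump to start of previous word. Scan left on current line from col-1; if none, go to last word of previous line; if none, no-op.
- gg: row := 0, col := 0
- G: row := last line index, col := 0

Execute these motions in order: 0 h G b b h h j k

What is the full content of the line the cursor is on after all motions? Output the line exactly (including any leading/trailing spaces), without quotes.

After 1 (0): row=0 col=0 char='t'
After 2 (h): row=0 col=0 char='t'
After 3 (G): row=3 col=0 char='_'
After 4 (b): row=2 col=10 char='s'
After 5 (b): row=2 col=5 char='o'
After 6 (h): row=2 col=4 char='_'
After 7 (h): row=2 col=3 char='_'
After 8 (j): row=3 col=3 char='r'
After 9 (k): row=2 col=3 char='_'

Answer: sky  one  six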